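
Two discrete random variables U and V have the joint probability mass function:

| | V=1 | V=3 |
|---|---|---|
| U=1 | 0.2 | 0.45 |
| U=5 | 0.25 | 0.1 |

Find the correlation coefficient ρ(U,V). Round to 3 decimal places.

-0.390

E[U] = 2.4,  E[V] = 2.1
E[UV] = 4.3
cov(U,V) = E[UV] − E[U]E[V] = 4.3 − (2.4)(2.1) = -0.74
Var(U) = 3.64,  Var(V) = 0.99
ρ = -0.74 / √(3.64·0.99) ≈ -0.390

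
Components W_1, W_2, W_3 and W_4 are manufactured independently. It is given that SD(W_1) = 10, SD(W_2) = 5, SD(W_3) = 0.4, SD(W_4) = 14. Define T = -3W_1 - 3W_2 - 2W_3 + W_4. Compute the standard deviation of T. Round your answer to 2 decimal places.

36.35

var(W_1) = 100, var(W_2) = 25, var(W_3) = 0.16, var(W_4) = 196
By independence, var(T) = (-3)²var(W_1) + (-3)²var(W_2) + (-2)²var(W_3) + (1)²var(W_4)
= (-3)²·100 + (-3)²·25 + (-2)²·0.16 + (1)²·196 = 1321.64
SD(T) = √1321.64 ≈ 36.35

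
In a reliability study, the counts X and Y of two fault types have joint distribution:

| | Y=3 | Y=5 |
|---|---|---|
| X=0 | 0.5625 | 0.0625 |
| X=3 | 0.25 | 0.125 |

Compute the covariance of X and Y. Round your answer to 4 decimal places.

E[X] = 1.125,  E[Y] = 3.375
E[XY] = 4.125
cov(X,Y) = E[XY] − E[X]E[Y] = 4.125 − (1.125)(3.375) = 0.328125

0.3281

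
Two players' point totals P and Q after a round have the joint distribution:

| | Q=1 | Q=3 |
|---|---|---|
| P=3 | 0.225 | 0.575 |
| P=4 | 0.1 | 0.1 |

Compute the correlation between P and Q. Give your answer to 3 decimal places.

E[P] = 3.2,  E[Q] = 2.35
E[PQ] = 7.45
Cov(P,Q) = E[PQ] − E[P]E[Q] = 7.45 − (3.2)(2.35) = -0.07
Var(P) = 0.16,  Var(Q) = 0.8775
ρ = -0.07 / √(0.16·0.8775) ≈ -0.187

-0.187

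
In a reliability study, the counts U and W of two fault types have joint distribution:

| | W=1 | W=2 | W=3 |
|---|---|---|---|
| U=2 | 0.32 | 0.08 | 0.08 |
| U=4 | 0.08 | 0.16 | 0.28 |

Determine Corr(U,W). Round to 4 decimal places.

0.5075

E[U] = 3.04,  E[W] = 1.96
E[UW] = 6.4
Cov(U,W) = E[UW] − E[U]E[W] = 6.4 − (3.04)(1.96) = 0.4416
V(U) = 0.9984,  V(W) = 0.7584
ρ = 0.4416 / √(0.9984·0.7584) ≈ 0.5075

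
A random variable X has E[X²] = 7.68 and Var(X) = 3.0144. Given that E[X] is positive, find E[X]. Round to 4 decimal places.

2.1600

(E[X])² = E[X²] − Var(X) = 7.68 − 3.0144 = 4.6656
E[X] = √4.6656 = 2.16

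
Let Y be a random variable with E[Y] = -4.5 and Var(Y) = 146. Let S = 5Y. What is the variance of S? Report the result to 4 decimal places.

3650.0000

Var(5Y) = (5)²·Var(Y) = 25·146 = 3650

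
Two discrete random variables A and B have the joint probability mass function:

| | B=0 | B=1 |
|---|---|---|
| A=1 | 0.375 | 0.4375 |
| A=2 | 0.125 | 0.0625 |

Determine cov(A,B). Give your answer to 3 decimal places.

-0.031

E[A] = 1.1875,  E[B] = 0.5
E[AB] = 0.5625
cov(A,B) = E[AB] − E[A]E[B] = 0.5625 − (1.1875)(0.5) = -0.03125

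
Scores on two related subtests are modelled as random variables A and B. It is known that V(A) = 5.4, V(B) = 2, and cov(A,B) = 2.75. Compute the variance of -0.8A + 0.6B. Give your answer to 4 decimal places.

V(-0.8A + 0.6B) = (-0.8)²·V(A) + (0.6)²·V(B) + 2·(-0.8)·(0.6)·cov(A,B)
= 0.64·5.4 + 0.36·2 + -0.96·2.75 = 1.536

1.5360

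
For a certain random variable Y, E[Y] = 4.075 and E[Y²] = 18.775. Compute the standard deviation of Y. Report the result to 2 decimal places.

1.47

Var(Y) = 18.775 − (4.075)² = 2.169375
SD(Y) = √2.169375 ≈ 1.47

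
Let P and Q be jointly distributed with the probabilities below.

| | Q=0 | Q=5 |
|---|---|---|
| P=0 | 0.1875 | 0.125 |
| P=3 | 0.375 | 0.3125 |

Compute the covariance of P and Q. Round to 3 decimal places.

0.176

E[P] = 2.0625,  E[Q] = 2.1875
E[PQ] = 4.6875
cov(P,Q) = E[PQ] − E[P]E[Q] = 4.6875 − (2.0625)(2.1875) = 0.17578125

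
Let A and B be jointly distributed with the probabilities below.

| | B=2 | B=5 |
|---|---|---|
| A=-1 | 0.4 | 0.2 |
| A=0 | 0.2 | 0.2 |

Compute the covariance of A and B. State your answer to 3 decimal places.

0.120

E[A] = -0.6,  E[B] = 3.2
E[AB] = -1.8
Cov(A,B) = E[AB] − E[A]E[B] = -1.8 − (-0.6)(3.2) = 0.12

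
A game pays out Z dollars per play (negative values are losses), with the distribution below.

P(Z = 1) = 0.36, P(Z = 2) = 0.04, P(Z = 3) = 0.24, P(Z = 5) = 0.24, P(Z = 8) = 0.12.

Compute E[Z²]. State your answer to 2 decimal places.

16.36

E[Z²] = (1)²(0.36) + (2)²(0.04) + (3)²(0.24) + (5)²(0.24) + (8)²(0.12) = 16.36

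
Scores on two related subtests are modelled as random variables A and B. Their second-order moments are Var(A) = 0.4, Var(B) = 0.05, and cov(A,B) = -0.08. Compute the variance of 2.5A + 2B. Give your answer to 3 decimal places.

1.900

Var(2.5A + 2B) = (2.5)²·Var(A) + (2)²·Var(B) + 2·(2.5)·(2)·cov(A,B)
= 6.25·0.4 + 4·0.05 + 10·-0.08 = 1.9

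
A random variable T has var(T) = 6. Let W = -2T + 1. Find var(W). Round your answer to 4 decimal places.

24.0000

var(-2T + 1) = (-2)²·var(T) = 4·6 = 24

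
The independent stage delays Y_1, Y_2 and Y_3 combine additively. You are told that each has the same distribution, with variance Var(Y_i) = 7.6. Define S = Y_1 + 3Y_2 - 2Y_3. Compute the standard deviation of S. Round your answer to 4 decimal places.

By independence, Var(S) = (1)²Var(Y_1) + (3)²Var(Y_2) + (-2)²Var(Y_3)
= (1)²·7.6 + (3)²·7.6 + (-2)²·7.6 = 106.4
SD(S) = √106.4 ≈ 10.3150

10.3150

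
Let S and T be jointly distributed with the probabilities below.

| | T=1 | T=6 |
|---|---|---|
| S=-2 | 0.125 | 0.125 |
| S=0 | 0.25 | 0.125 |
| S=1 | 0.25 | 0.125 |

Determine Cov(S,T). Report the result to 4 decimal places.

E[S] = -0.125,  E[T] = 2.875
E[ST] = -0.75
Cov(S,T) = E[ST] − E[S]E[T] = -0.75 − (-0.125)(2.875) = -0.390625

-0.3906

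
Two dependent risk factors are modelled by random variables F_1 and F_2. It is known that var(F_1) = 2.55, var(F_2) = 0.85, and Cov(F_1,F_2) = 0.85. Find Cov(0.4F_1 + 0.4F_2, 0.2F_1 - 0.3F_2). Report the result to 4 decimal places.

Cov(0.4F_1 + 0.4F_2, 0.2F_1 - 0.3F_2) = (0.4)(0.2)var(F_1) + (0.4)(-0.3)var(F_2) + [(0.4)(-0.3) + (0.4)(0.2)]Cov(F_1,F_2)
= 0.08·2.55 + -0.12·0.85 + -0.04·0.85 = 0.068

0.0680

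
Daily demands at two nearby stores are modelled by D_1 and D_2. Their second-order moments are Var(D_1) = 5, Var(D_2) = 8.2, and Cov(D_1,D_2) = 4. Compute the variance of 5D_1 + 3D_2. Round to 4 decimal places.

Var(5D_1 + 3D_2) = (5)²·Var(D_1) + (3)²·Var(D_2) + 2·(5)·(3)·Cov(D_1,D_2)
= 25·5 + 9·8.2 + 30·4 = 318.8

318.8000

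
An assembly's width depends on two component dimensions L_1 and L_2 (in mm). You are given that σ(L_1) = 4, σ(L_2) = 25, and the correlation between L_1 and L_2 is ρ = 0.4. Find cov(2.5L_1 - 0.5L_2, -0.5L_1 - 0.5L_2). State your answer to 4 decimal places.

Var(L_1) = (4)² = 16;  Var(L_2) = (25)² = 625
cov(L_1,L_2) = ρ·σ(L_1)·σ(L_2) = 0.4·4·25 = 40
cov(2.5L_1 - 0.5L_2, -0.5L_1 - 0.5L_2) = (2.5)(-0.5)Var(L_1) + (-0.5)(-0.5)Var(L_2) + [(2.5)(-0.5) + (-0.5)(-0.5)]cov(L_1,L_2)
= -1.25·16 + 0.25·625 + -1·40 = 96.25

96.2500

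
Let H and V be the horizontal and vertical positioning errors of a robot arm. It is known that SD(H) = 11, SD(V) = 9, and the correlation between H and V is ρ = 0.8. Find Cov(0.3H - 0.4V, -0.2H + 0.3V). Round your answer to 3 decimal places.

-3.516

Var(H) = (11)² = 121;  Var(V) = (9)² = 81
Cov(H,V) = ρ·SD(H)·SD(V) = 0.8·11·9 = 79.2
Cov(0.3H - 0.4V, -0.2H + 0.3V) = (0.3)(-0.2)Var(H) + (-0.4)(0.3)Var(V) + [(0.3)(0.3) + (-0.4)(-0.2)]Cov(H,V)
= -0.06·121 + -0.12·81 + 0.17·79.2 = -3.516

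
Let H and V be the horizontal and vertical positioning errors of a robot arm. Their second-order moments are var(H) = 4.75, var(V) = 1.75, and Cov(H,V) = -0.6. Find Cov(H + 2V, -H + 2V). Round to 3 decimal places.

Cov(H + 2V, -H + 2V) = (1)(-1)var(H) + (2)(2)var(V) + [(1)(2) + (2)(-1)]Cov(H,V)
= -1·4.75 + 4·1.75 + 0·-0.6 = 2.25

2.250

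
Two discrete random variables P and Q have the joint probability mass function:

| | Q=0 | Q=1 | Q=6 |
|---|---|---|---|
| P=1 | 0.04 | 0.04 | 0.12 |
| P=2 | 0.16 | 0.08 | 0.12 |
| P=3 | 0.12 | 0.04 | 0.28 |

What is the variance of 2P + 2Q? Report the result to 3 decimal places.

E[P] = 2.24,  E[Q] = 3.28,  E[PQ] = 7.52
V(P) = 5.6 − (2.24)² = 0.5824;  V(Q) = 18.88 − (3.28)² = 8.1216
cov(P,Q) = 7.52 − (2.24)(3.28) = 0.1728
V(2P + 2Q) = (2)²·0.5824 + (2)²·8.1216 + 2·(2)·(2)·0.1728 = 36.1984

36.198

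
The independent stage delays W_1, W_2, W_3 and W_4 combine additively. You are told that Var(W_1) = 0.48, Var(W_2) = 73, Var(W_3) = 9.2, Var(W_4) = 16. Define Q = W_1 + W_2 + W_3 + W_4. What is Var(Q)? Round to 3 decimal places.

98.680

By independence, Var(Q) = (1)²Var(W_1) + (1)²Var(W_2) + (1)²Var(W_3) + (1)²Var(W_4)
= (1)²·0.48 + (1)²·73 + (1)²·9.2 + (1)²·16 = 98.68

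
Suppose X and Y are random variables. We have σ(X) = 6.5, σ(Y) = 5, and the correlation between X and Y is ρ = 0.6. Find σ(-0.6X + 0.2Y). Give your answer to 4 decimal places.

3.3956

V(X) = (6.5)² = 42.25;  V(Y) = (5)² = 25
Cov(X,Y) = ρ·σ(X)·σ(Y) = 0.6·6.5·5 = 19.5
V(-0.6X + 0.2Y) = (-0.6)²·V(X) + (0.2)²·V(Y) + 2·(-0.6)·(0.2)·Cov(X,Y)
= 0.36·42.25 + 0.04·25 + -0.24·19.5 = 11.53
σ(-0.6X + 0.2Y) = √11.53 ≈ 3.3956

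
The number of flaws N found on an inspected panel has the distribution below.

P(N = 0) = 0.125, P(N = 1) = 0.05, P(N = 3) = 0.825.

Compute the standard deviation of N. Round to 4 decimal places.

1.0485

E[N] = (0)(0.125) + (1)(0.05) + (3)(0.825) = 2.525
E[N²] = (0)²(0.125) + (1)²(0.05) + (3)²(0.825) = 7.475
Var(N) = E[N²] − (E[N])² = 7.475 − (2.525)² = 1.099375
σ(N) = √1.099375 ≈ 1.0485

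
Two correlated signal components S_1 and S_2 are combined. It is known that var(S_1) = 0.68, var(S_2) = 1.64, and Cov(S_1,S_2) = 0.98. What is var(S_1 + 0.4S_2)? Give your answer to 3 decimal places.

var(S_1 + 0.4S_2) = (1)²·var(S_1) + (0.4)²·var(S_2) + 2·(1)·(0.4)·Cov(S_1,S_2)
= 1·0.68 + 0.16·1.64 + 0.8·0.98 = 1.7264

1.726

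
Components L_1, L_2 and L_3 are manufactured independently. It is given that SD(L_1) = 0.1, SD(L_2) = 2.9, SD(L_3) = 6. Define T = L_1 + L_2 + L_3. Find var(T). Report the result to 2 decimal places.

44.42

var(L_1) = 0.01, var(L_2) = 8.41, var(L_3) = 36
By independence, var(T) = (1)²var(L_1) + (1)²var(L_2) + (1)²var(L_3)
= (1)²·0.01 + (1)²·8.41 + (1)²·36 = 44.42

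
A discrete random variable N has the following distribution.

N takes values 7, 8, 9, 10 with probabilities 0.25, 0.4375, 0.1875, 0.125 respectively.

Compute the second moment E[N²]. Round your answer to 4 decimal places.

67.9375

E[N²] = (7)²(0.25) + (8)²(0.4375) + (9)²(0.1875) + (10)²(0.125) = 67.9375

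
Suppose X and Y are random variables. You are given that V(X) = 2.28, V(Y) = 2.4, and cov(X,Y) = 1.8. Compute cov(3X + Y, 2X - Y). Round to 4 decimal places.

cov(3X + Y, 2X - Y) = (3)(2)V(X) + (1)(-1)V(Y) + [(3)(-1) + (1)(2)]cov(X,Y)
= 6·2.28 + -1·2.4 + -1·1.8 = 9.48

9.4800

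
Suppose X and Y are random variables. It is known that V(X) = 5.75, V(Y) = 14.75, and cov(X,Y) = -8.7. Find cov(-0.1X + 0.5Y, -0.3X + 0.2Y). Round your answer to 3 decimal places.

3.127

cov(-0.1X + 0.5Y, -0.3X + 0.2Y) = (-0.1)(-0.3)V(X) + (0.5)(0.2)V(Y) + [(-0.1)(0.2) + (0.5)(-0.3)]cov(X,Y)
= 0.03·5.75 + 0.1·14.75 + -0.17·-8.7 = 3.1265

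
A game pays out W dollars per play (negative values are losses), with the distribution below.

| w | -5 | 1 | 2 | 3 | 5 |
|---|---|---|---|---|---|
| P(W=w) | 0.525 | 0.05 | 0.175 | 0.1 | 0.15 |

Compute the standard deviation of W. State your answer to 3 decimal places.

4.141

E[W] = (-5)(0.525) + (1)(0.05) + (2)(0.175) + (3)(0.1) + (5)(0.15) = -1.175
E[W²] = (-5)²(0.525) + (1)²(0.05) + (2)²(0.175) + (3)²(0.1) + (5)²(0.15) = 18.525
V(W) = E[W²] − (E[W])² = 18.525 − (-1.175)² = 17.144375
sd(W) = √17.144375 ≈ 4.141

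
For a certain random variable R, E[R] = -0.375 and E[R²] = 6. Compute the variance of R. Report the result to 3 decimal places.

V(R) = 6 − (-0.375)² = 5.859375

5.859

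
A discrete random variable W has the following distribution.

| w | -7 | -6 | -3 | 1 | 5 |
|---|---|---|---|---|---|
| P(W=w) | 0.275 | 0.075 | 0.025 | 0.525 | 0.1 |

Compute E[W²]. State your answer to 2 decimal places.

E[W²] = (-7)²(0.275) + (-6)²(0.075) + (-3)²(0.025) + (1)²(0.525) + (5)²(0.1) = 19.425

19.43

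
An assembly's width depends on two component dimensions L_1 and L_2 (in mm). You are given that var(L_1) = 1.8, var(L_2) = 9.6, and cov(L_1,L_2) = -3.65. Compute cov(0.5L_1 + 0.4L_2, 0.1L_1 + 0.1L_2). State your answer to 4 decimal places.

cov(0.5L_1 + 0.4L_2, 0.1L_1 + 0.1L_2) = (0.5)(0.1)var(L_1) + (0.4)(0.1)var(L_2) + [(0.5)(0.1) + (0.4)(0.1)]cov(L_1,L_2)
= 0.05·1.8 + 0.04·9.6 + 0.09·-3.65 = 0.1455

0.1455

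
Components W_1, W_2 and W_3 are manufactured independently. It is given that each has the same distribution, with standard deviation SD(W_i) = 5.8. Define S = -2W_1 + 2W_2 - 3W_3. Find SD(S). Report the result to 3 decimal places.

23.914

Var(W_i) = (5.8)² = 33.64
By independence, Var(S) = (-2)²Var(W_1) + (2)²Var(W_2) + (-3)²Var(W_3)
= (-2)²·33.64 + (2)²·33.64 + (-3)²·33.64 = 571.88
SD(S) = √571.88 ≈ 23.914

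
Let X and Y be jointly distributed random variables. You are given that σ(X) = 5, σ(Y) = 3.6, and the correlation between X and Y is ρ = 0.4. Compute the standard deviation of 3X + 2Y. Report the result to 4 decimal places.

var(X) = (5)² = 25;  var(Y) = (3.6)² = 12.96
Cov(X,Y) = ρ·σ(X)·σ(Y) = 0.4·5·3.6 = 7.2
var(3X + 2Y) = (3)²·var(X) + (2)²·var(Y) + 2·(3)·(2)·Cov(X,Y)
= 9·25 + 4·12.96 + 12·7.2 = 363.24
σ(3X + 2Y) = √363.24 ≈ 19.0589

19.0589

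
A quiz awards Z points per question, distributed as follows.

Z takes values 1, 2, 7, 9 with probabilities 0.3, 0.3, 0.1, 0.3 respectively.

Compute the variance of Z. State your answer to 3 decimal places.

12.210

E[Z] = (1)(0.3) + (2)(0.3) + (7)(0.1) + (9)(0.3) = 4.3
E[Z²] = (1)²(0.3) + (2)²(0.3) + (7)²(0.1) + (9)²(0.3) = 30.7
Var(Z) = E[Z²] − (E[Z])² = 30.7 − (4.3)² = 12.21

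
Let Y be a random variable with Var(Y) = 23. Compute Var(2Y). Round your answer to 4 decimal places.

Var(2Y) = (2)²·Var(Y) = 4·23 = 92

92.0000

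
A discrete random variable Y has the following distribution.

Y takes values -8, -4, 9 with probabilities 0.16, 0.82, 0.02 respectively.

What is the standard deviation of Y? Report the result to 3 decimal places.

2.407

E[Y] = (-8)(0.16) + (-4)(0.82) + (9)(0.02) = -4.38
E[Y²] = (-8)²(0.16) + (-4)²(0.82) + (9)²(0.02) = 24.98
Var(Y) = E[Y²] − (E[Y])² = 24.98 − (-4.38)² = 5.7956
σ(Y) = √5.7956 ≈ 2.407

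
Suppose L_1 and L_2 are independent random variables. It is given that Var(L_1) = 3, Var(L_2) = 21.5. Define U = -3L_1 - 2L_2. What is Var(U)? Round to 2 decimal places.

By independence, Var(U) = (-3)²Var(L_1) + (-2)²Var(L_2)
= (-3)²·3 + (-2)²·21.5 = 113

113.00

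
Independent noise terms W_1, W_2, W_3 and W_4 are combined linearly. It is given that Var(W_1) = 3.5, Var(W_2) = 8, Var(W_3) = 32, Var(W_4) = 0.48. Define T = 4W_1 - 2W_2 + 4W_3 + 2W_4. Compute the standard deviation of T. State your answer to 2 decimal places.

By independence, Var(T) = (4)²Var(W_1) + (-2)²Var(W_2) + (4)²Var(W_3) + (2)²Var(W_4)
= (4)²·3.5 + (-2)²·8 + (4)²·32 + (2)²·0.48 = 601.92
σ(T) = √601.92 ≈ 24.53

24.53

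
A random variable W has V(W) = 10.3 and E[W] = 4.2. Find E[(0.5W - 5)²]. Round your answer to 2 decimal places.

10.99

E[0.5W - 5] = 0.5·4.2 − 5 = -2.9
V(0.5W - 5) = (0.5)²·10.3 = 2.575
E[(0.5W - 5)²] = V((0.5W - 5)) + (E[(0.5W - 5)])² = 2.575 + (-2.9)² = 10.985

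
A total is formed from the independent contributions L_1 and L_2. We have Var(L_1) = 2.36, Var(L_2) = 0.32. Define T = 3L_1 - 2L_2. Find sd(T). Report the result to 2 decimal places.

By independence, Var(T) = (3)²Var(L_1) + (-2)²Var(L_2)
= (3)²·2.36 + (-2)²·0.32 = 22.52
sd(T) = √22.52 ≈ 4.75

4.75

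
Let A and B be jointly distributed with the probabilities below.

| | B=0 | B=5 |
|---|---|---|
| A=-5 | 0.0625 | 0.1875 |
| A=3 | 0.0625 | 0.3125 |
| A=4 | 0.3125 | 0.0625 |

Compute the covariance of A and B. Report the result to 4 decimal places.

E[A] = 1.375,  E[B] = 2.8125
E[AB] = 1.25
Cov(A,B) = E[AB] − E[A]E[B] = 1.25 − (1.375)(2.8125) = -2.6171875

-2.6172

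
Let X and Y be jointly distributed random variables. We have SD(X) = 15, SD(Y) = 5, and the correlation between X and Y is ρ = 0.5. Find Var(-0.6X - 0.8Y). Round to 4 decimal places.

Var(X) = (15)² = 225;  Var(Y) = (5)² = 25
Cov(X,Y) = ρ·SD(X)·SD(Y) = 0.5·15·5 = 37.5
Var(-0.6X - 0.8Y) = (-0.6)²·Var(X) + (-0.8)²·Var(Y) + 2·(-0.6)·(-0.8)·Cov(X,Y)
= 0.36·225 + 0.64·25 + 0.96·37.5 = 133

133.0000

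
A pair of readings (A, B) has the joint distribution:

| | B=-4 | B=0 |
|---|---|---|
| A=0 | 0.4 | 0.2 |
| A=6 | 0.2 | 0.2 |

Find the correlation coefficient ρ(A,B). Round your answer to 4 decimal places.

0.1667

E[A] = 2.4,  E[B] = -2.4
E[AB] = -4.8
Cov(A,B) = E[AB] − E[A]E[B] = -4.8 − (2.4)(-2.4) = 0.96
var(A) = 8.64,  var(B) = 3.84
ρ = 0.96 / √(8.64·3.84) ≈ 0.1667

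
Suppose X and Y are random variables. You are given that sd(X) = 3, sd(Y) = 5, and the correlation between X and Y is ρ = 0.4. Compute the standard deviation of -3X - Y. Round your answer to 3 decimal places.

11.916

V(X) = (3)² = 9;  V(Y) = (5)² = 25
Cov(X,Y) = ρ·sd(X)·sd(Y) = 0.4·3·5 = 6
V(-3X - Y) = (-3)²·V(X) + (-1)²·V(Y) + 2·(-3)·(-1)·Cov(X,Y)
= 9·9 + 1·25 + 6·6 = 142
sd(-3X - Y) = √142 ≈ 11.916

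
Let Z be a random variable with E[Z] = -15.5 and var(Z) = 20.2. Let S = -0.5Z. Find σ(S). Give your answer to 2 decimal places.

2.25

var(-0.5Z) = (-0.5)²·20.2 = 5.05
σ(S) = √5.05 ≈ 2.25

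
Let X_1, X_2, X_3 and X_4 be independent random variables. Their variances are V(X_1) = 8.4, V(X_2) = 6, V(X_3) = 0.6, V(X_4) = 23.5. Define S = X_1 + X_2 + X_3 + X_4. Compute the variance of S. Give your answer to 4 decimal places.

By independence, V(S) = (1)²V(X_1) + (1)²V(X_2) + (1)²V(X_3) + (1)²V(X_4)
= (1)²·8.4 + (1)²·6 + (1)²·0.6 + (1)²·23.5 = 38.5

38.5000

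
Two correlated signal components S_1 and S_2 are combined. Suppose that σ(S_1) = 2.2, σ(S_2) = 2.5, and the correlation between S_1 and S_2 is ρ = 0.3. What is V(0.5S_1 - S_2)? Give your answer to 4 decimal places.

V(S_1) = (2.2)² = 4.84;  V(S_2) = (2.5)² = 6.25
Cov(S_1,S_2) = ρ·σ(S_1)·σ(S_2) = 0.3·2.2·2.5 = 1.65
V(0.5S_1 - S_2) = (0.5)²·V(S_1) + (-1)²·V(S_2) + 2·(0.5)·(-1)·Cov(S_1,S_2)
= 0.25·4.84 + 1·6.25 + -1·1.65 = 5.81

5.8100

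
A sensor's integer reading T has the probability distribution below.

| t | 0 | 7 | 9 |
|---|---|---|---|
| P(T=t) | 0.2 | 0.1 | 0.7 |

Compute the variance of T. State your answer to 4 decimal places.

12.6000

E[T] = (0)(0.2) + (7)(0.1) + (9)(0.7) = 7
E[T²] = (0)²(0.2) + (7)²(0.1) + (9)²(0.7) = 61.6
var(T) = E[T²] − (E[T])² = 61.6 − (7)² = 12.6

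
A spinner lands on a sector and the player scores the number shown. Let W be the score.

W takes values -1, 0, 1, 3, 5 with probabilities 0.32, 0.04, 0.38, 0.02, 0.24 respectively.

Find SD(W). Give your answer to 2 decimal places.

2.27

E[W] = (-1)(0.32) + (0)(0.04) + (1)(0.38) + (3)(0.02) + (5)(0.24) = 1.32
E[W²] = (-1)²(0.32) + (0)²(0.04) + (1)²(0.38) + (3)²(0.02) + (5)²(0.24) = 6.88
Var(W) = E[W²] − (E[W])² = 6.88 − (1.32)² = 5.1376
SD(W) = √5.1376 ≈ 2.27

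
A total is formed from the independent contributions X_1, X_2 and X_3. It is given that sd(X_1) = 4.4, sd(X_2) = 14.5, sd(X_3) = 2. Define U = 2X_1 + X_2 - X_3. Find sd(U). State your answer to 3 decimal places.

V(X_1) = 19.36, V(X_2) = 210.25, V(X_3) = 4
By independence, V(U) = (2)²V(X_1) + (1)²V(X_2) + (-1)²V(X_3)
= (2)²·19.36 + (1)²·210.25 + (-1)²·4 = 291.69
sd(U) = √291.69 ≈ 17.079

17.079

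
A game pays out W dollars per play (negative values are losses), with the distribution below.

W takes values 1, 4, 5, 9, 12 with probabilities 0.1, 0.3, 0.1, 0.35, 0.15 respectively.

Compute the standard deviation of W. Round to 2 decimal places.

3.43

E[W] = (1)(0.1) + (4)(0.3) + (5)(0.1) + (9)(0.35) + (12)(0.15) = 6.75
E[W²] = (1)²(0.1) + (4)²(0.3) + (5)²(0.1) + (9)²(0.35) + (12)²(0.15) = 57.35
V(W) = E[W²] − (E[W])² = 57.35 − (6.75)² = 11.7875
SD(W) = √11.7875 ≈ 3.43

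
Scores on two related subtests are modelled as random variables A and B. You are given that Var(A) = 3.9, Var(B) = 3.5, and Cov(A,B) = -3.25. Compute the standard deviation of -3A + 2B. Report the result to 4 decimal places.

Var(-3A + 2B) = (-3)²·Var(A) + (2)²·Var(B) + 2·(-3)·(2)·Cov(A,B)
= 9·3.9 + 4·3.5 + -12·-3.25 = 88.1
SD(-3A + 2B) = √88.1 ≈ 9.3862

9.3862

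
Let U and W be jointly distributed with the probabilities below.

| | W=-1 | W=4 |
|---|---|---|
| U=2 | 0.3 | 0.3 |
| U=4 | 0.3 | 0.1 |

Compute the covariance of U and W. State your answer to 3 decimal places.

-0.600

E[U] = 2.8,  E[W] = 1
E[UW] = 2.2
Cov(U,W) = E[UW] − E[U]E[W] = 2.2 − (2.8)(1) = -0.6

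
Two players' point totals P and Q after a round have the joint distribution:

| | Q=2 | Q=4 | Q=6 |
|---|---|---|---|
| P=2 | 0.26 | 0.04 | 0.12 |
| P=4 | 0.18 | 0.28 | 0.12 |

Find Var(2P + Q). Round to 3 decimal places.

7.354

E[P] = 3.16,  E[Q] = 3.6,  E[PQ] = 11.6
Var(P) = 10.96 − (3.16)² = 0.9744;  Var(Q) = 15.52 − (3.6)² = 2.56
Cov(P,Q) = 11.6 − (3.16)(3.6) = 0.224
Var(2P + Q) = (2)²·0.9744 + (1)²·2.56 + 2·(2)·(1)·0.224 = 7.3536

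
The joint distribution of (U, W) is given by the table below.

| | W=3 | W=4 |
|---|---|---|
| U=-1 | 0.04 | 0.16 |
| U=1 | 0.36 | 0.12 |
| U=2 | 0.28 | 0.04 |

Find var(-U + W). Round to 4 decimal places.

1.8400

E[U] = 0.92,  E[W] = 3.32,  E[UW] = 2.8
var(U) = 1.96 − (0.92)² = 1.1136;  var(W) = 11.24 − (3.32)² = 0.2176
cov(U,W) = 2.8 − (0.92)(3.32) = -0.2544
var(-U + W) = (-1)²·1.1136 + (1)²·0.2176 + 2·(-1)·(1)·-0.2544 = 1.84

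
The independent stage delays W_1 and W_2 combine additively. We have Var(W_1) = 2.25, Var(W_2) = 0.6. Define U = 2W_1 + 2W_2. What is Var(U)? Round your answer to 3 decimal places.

By independence, Var(U) = (2)²Var(W_1) + (2)²Var(W_2)
= (2)²·2.25 + (2)²·0.6 = 11.4

11.400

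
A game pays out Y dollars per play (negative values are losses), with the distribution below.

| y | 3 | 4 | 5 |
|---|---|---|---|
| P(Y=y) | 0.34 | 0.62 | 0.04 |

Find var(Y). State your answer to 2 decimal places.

E[Y] = (3)(0.34) + (4)(0.62) + (5)(0.04) = 3.7
E[Y²] = (3)²(0.34) + (4)²(0.62) + (5)²(0.04) = 13.98
var(Y) = E[Y²] − (E[Y])² = 13.98 − (3.7)² = 0.29

0.29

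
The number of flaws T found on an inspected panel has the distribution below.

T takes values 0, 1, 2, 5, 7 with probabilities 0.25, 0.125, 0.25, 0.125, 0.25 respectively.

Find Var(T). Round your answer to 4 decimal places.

E[T] = (0)(0.25) + (1)(0.125) + (2)(0.25) + (5)(0.125) + (7)(0.25) = 3
E[T²] = (0)²(0.25) + (1)²(0.125) + (2)²(0.25) + (5)²(0.125) + (7)²(0.25) = 16.5
Var(T) = E[T²] − (E[T])² = 16.5 − (3)² = 7.5

7.5000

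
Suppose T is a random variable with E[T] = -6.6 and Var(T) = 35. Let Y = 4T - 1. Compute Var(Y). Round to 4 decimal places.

Var(4T - 1) = (4)²·Var(T) = 16·35 = 560

560.0000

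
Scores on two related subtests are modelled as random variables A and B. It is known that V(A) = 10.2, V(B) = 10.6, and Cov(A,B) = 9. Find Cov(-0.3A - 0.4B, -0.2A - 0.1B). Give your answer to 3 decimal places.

Cov(-0.3A - 0.4B, -0.2A - 0.1B) = (-0.3)(-0.2)V(A) + (-0.4)(-0.1)V(B) + [(-0.3)(-0.1) + (-0.4)(-0.2)]Cov(A,B)
= 0.06·10.2 + 0.04·10.6 + 0.11·9 = 2.026

2.026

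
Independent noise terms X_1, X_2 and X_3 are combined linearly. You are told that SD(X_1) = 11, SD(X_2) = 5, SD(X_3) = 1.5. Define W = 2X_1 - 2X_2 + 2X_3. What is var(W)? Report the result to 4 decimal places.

593.0000

var(X_1) = 121, var(X_2) = 25, var(X_3) = 2.25
By independence, var(W) = (2)²var(X_1) + (-2)²var(X_2) + (2)²var(X_3)
= (2)²·121 + (-2)²·25 + (2)²·2.25 = 593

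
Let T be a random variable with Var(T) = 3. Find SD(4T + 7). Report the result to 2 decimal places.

Var(4T + 7) = (4)²·3 = 48
SD(4T + 7) = √48 ≈ 6.93

6.93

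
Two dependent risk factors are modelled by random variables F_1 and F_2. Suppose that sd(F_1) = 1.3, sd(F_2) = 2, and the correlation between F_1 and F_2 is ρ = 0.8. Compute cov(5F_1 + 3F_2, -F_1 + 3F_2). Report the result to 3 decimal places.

52.510

Var(F_1) = (1.3)² = 1.69;  Var(F_2) = (2)² = 4
cov(F_1,F_2) = ρ·sd(F_1)·sd(F_2) = 0.8·1.3·2 = 2.08
cov(5F_1 + 3F_2, -F_1 + 3F_2) = (5)(-1)Var(F_1) + (3)(3)Var(F_2) + [(5)(3) + (3)(-1)]cov(F_1,F_2)
= -5·1.69 + 9·4 + 12·2.08 = 52.51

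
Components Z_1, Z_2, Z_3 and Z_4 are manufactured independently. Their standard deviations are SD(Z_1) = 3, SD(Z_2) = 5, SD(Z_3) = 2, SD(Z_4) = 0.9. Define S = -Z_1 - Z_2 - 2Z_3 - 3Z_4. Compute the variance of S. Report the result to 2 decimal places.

var(Z_1) = 9, var(Z_2) = 25, var(Z_3) = 4, var(Z_4) = 0.81
By independence, var(S) = (-1)²var(Z_1) + (-1)²var(Z_2) + (-2)²var(Z_3) + (-3)²var(Z_4)
= (-1)²·9 + (-1)²·25 + (-2)²·4 + (-3)²·0.81 = 57.29

57.29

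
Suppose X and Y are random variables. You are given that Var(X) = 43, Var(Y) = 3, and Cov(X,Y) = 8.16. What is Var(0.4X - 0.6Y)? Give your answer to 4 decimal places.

Var(0.4X - 0.6Y) = (0.4)²·Var(X) + (-0.6)²·Var(Y) + 2·(0.4)·(-0.6)·Cov(X,Y)
= 0.16·43 + 0.36·3 + -0.48·8.16 = 4.0432

4.0432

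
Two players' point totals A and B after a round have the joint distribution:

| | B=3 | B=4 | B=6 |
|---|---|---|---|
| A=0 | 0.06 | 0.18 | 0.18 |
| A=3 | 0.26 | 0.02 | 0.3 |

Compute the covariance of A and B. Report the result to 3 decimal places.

-0.094

E[A] = 1.74,  E[B] = 4.64
E[AB] = 7.98
Cov(A,B) = E[AB] − E[A]E[B] = 7.98 − (1.74)(4.64) = -0.0936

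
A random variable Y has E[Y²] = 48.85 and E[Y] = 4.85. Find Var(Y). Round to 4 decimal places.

Var(Y) = 48.85 − (4.85)² = 25.3275

25.3275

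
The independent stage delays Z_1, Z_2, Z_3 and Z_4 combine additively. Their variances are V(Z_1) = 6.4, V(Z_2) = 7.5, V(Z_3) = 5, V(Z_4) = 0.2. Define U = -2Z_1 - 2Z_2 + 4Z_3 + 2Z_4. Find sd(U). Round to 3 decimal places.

By independence, V(U) = (-2)²V(Z_1) + (-2)²V(Z_2) + (4)²V(Z_3) + (2)²V(Z_4)
= (-2)²·6.4 + (-2)²·7.5 + (4)²·5 + (2)²·0.2 = 136.4
sd(U) = √136.4 ≈ 11.679

11.679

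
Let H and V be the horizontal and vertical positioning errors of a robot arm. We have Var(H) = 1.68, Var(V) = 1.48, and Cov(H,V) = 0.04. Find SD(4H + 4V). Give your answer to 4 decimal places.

7.2000

Var(4H + 4V) = (4)²·Var(H) + (4)²·Var(V) + 2·(4)·(4)·Cov(H,V)
= 16·1.68 + 16·1.48 + 32·0.04 = 51.84
SD(4H + 4V) = √51.84 ≈ 7.2000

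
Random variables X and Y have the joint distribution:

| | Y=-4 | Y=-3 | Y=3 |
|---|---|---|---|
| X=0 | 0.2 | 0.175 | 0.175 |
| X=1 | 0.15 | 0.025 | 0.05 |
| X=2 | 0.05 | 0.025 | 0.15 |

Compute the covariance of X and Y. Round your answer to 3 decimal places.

E[X] = 0.675,  E[Y] = -1.15
E[XY] = -0.175
cov(X,Y) = E[XY] − E[X]E[Y] = -0.175 − (0.675)(-1.15) = 0.60125

0.601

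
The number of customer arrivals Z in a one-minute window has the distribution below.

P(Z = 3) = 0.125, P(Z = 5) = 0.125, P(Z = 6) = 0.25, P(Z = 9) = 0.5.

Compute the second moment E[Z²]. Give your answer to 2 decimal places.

E[Z²] = (3)²(0.125) + (5)²(0.125) + (6)²(0.25) + (9)²(0.5) = 53.75

53.75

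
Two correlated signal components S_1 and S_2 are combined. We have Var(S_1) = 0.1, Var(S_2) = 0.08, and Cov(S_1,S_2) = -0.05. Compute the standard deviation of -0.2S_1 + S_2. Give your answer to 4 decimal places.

0.3225

Var(-0.2S_1 + S_2) = (-0.2)²·Var(S_1) + (1)²·Var(S_2) + 2·(-0.2)·(1)·Cov(S_1,S_2)
= 0.04·0.1 + 1·0.08 + -0.4·-0.05 = 0.104
σ(-0.2S_1 + S_2) = √0.104 ≈ 0.3225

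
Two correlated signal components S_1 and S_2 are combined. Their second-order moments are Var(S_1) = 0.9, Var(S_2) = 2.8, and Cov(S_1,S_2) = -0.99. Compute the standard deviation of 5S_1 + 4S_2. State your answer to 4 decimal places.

Var(5S_1 + 4S_2) = (5)²·Var(S_1) + (4)²·Var(S_2) + 2·(5)·(4)·Cov(S_1,S_2)
= 25·0.9 + 16·2.8 + 40·-0.99 = 27.7
SD(5S_1 + 4S_2) = √27.7 ≈ 5.2631

5.2631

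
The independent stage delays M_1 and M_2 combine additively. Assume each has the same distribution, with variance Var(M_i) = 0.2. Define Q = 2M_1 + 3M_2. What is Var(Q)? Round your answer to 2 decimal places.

By independence, Var(Q) = (2)²Var(M_1) + (3)²Var(M_2)
= (2)²·0.2 + (3)²·0.2 = 2.6

2.60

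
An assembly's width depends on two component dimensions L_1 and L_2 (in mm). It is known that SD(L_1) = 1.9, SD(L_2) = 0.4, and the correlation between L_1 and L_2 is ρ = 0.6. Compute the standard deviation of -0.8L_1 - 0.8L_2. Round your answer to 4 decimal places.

Var(L_1) = (1.9)² = 3.61;  Var(L_2) = (0.4)² = 0.16
Cov(L_1,L_2) = ρ·SD(L_1)·SD(L_2) = 0.6·1.9·0.4 = 0.456
Var(-0.8L_1 - 0.8L_2) = (-0.8)²·Var(L_1) + (-0.8)²·Var(L_2) + 2·(-0.8)·(-0.8)·Cov(L_1,L_2)
= 0.64·3.61 + 0.64·0.16 + 1.28·0.456 = 2.99648
SD(-0.8L_1 - 0.8L_2) = √2.99648 ≈ 1.7310

1.7310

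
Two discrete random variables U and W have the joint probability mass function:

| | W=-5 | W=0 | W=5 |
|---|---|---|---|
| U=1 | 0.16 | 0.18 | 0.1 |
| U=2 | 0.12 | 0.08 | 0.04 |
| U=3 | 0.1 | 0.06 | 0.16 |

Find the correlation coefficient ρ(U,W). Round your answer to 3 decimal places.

E[U] = 1.88,  E[W] = -0.4
E[UW] = -0.2
Cov(U,W) = E[UW] − E[U]E[W] = -0.2 − (1.88)(-0.4) = 0.552
V(U) = 0.7456,  V(W) = 16.84
ρ = 0.552 / √(0.7456·16.84) ≈ 0.156

0.156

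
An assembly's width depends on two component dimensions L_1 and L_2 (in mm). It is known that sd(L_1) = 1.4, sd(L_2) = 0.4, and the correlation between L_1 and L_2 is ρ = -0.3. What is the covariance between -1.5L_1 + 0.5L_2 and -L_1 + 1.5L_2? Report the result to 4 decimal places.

Var(L_1) = (1.4)² = 1.96;  Var(L_2) = (0.4)² = 0.16
Cov(L_1,L_2) = ρ·sd(L_1)·sd(L_2) = -0.3·1.4·0.4 = -0.168
Cov(-1.5L_1 + 0.5L_2, -L_1 + 1.5L_2) = (-1.5)(-1)Var(L_1) + (0.5)(1.5)Var(L_2) + [(-1.5)(1.5) + (0.5)(-1)]Cov(L_1,L_2)
= 1.5·1.96 + 0.75·0.16 + -2.75·-0.168 = 3.522

3.5220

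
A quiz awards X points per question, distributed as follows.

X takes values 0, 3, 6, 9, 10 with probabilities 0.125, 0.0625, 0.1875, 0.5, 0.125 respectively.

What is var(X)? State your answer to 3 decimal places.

10.434

E[X] = (0)(0.125) + (3)(0.0625) + (6)(0.1875) + (9)(0.5) + (10)(0.125) = 7.0625
E[X²] = (0)²(0.125) + (3)²(0.0625) + (6)²(0.1875) + (9)²(0.5) + (10)²(0.125) = 60.3125
var(X) = E[X²] − (E[X])² = 60.3125 − (7.0625)² = 10.43359375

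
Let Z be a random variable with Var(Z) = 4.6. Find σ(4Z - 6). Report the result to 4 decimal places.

8.5790

Var(4Z - 6) = (4)²·4.6 = 73.6
σ(4Z - 6) = √73.6 ≈ 8.5790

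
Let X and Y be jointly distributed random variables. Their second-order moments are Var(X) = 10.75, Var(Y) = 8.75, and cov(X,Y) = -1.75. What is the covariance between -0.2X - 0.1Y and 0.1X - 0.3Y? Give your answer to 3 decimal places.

cov(-0.2X - 0.1Y, 0.1X - 0.3Y) = (-0.2)(0.1)Var(X) + (-0.1)(-0.3)Var(Y) + [(-0.2)(-0.3) + (-0.1)(0.1)]cov(X,Y)
= -0.02·10.75 + 0.03·8.75 + 0.05·-1.75 = -0.04

-0.040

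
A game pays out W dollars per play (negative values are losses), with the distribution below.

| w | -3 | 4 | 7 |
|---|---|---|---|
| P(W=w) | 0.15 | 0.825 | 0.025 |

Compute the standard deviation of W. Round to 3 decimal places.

2.574

E[W] = (-3)(0.15) + (4)(0.825) + (7)(0.025) = 3.025
E[W²] = (-3)²(0.15) + (4)²(0.825) + (7)²(0.025) = 15.775
V(W) = E[W²] − (E[W])² = 15.775 − (3.025)² = 6.624375
σ(W) = √6.624375 ≈ 2.574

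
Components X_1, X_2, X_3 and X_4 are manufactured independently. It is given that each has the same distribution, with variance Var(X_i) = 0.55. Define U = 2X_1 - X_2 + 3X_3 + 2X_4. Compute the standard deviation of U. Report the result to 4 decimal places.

By independence, Var(U) = (2)²Var(X_1) + (-1)²Var(X_2) + (3)²Var(X_3) + (2)²Var(X_4)
= (2)²·0.55 + (-1)²·0.55 + (3)²·0.55 + (2)²·0.55 = 9.9
sd(U) = √9.9 ≈ 3.1464

3.1464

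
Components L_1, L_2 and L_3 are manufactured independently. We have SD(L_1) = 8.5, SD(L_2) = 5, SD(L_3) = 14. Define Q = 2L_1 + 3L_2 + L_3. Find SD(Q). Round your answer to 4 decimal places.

var(L_1) = 72.25, var(L_2) = 25, var(L_3) = 196
By independence, var(Q) = (2)²var(L_1) + (3)²var(L_2) + (1)²var(L_3)
= (2)²·72.25 + (3)²·25 + (1)²·196 = 710
SD(Q) = √710 ≈ 26.6458

26.6458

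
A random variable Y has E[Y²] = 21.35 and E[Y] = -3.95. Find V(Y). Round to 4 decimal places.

V(Y) = 21.35 − (-3.95)² = 5.7475

5.7475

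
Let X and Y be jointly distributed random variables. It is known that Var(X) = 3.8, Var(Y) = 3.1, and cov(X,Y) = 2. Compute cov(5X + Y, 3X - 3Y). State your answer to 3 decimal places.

cov(5X + Y, 3X - 3Y) = (5)(3)Var(X) + (1)(-3)Var(Y) + [(5)(-3) + (1)(3)]cov(X,Y)
= 15·3.8 + -3·3.1 + -12·2 = 23.7

23.700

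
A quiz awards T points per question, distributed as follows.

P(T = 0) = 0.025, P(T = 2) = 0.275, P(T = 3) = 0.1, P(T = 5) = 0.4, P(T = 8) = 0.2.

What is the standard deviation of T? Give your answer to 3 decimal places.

2.236

E[T] = (0)(0.025) + (2)(0.275) + (3)(0.1) + (5)(0.4) + (8)(0.2) = 4.45
E[T²] = (0)²(0.025) + (2)²(0.275) + (3)²(0.1) + (5)²(0.4) + (8)²(0.2) = 24.8
var(T) = E[T²] − (E[T])² = 24.8 − (4.45)² = 4.9975
SD(T) = √4.9975 ≈ 2.236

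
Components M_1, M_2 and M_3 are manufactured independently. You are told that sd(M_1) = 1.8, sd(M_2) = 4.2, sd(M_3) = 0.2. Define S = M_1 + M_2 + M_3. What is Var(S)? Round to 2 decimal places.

20.92

Var(M_1) = 3.24, Var(M_2) = 17.64, Var(M_3) = 0.04
By independence, Var(S) = (1)²Var(M_1) + (1)²Var(M_2) + (1)²Var(M_3)
= (1)²·3.24 + (1)²·17.64 + (1)²·0.04 = 20.92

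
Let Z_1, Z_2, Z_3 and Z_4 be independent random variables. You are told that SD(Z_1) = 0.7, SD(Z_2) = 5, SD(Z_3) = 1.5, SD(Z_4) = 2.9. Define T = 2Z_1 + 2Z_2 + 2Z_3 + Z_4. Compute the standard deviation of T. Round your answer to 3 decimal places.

Var(Z_1) = 0.49, Var(Z_2) = 25, Var(Z_3) = 2.25, Var(Z_4) = 8.41
By independence, Var(T) = (2)²Var(Z_1) + (2)²Var(Z_2) + (2)²Var(Z_3) + (1)²Var(Z_4)
= (2)²·0.49 + (2)²·25 + (2)²·2.25 + (1)²·8.41 = 119.37
SD(T) = √119.37 ≈ 10.926

10.926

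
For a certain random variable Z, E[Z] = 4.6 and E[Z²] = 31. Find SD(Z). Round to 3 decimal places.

3.137

V(Z) = 31 − (4.6)² = 9.84
SD(Z) = √9.84 ≈ 3.137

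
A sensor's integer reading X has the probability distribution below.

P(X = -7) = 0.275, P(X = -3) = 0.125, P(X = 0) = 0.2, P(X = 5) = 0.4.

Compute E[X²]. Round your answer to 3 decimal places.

E[X²] = (-7)²(0.275) + (-3)²(0.125) + (0)²(0.2) + (5)²(0.4) = 24.6

24.600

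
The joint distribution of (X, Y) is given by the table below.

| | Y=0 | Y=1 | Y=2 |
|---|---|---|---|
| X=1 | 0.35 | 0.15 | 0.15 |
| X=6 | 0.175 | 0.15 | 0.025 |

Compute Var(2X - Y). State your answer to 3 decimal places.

E[X] = 2.75,  E[Y] = 0.65,  E[XY] = 1.65
Var(X) = 13.25 − (2.75)² = 5.6875;  Var(Y) = 1 − (0.65)² = 0.5775
Cov(X,Y) = 1.65 − (2.75)(0.65) = -0.1375
Var(2X - Y) = (2)²·5.6875 + (-1)²·0.5775 + 2·(2)·(-1)·-0.1375 = 23.8775

23.878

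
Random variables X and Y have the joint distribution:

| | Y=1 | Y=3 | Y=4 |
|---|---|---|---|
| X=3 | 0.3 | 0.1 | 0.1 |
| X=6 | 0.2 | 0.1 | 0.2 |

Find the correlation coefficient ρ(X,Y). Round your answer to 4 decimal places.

0.2230

E[X] = 4.5,  E[Y] = 2.3
E[XY] = 10.8
cov(X,Y) = E[XY] − E[X]E[Y] = 10.8 − (4.5)(2.3) = 0.45
var(X) = 2.25,  var(Y) = 1.81
ρ = 0.45 / √(2.25·1.81) ≈ 0.2230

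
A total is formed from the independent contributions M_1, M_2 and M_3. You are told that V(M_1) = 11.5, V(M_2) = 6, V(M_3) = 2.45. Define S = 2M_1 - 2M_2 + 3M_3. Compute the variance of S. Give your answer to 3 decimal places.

By independence, V(S) = (2)²V(M_1) + (-2)²V(M_2) + (3)²V(M_3)
= (2)²·11.5 + (-2)²·6 + (3)²·2.45 = 92.05

92.050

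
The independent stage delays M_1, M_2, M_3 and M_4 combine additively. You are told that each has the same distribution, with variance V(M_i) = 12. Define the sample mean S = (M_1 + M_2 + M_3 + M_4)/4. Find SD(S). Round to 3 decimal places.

1.732

By independence, V(S) = (0.25)²V(M_1) + (0.25)²V(M_2) + (0.25)²V(M_3) + (0.25)²V(M_4)
= (0.25)²·12 + (0.25)²·12 + (0.25)²·12 + (0.25)²·12 = 3
SD(S) = √3 ≈ 1.732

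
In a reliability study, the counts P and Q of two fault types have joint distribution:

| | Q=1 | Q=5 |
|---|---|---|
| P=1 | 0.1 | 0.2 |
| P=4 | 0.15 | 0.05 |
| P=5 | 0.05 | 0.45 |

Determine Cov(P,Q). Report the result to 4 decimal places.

0.5200

E[P] = 3.6,  E[Q] = 3.8
E[PQ] = 14.2
Cov(P,Q) = E[PQ] − E[P]E[Q] = 14.2 − (3.6)(3.8) = 0.52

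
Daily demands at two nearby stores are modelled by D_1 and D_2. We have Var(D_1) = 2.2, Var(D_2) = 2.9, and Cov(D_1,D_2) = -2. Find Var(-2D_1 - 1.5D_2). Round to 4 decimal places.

Var(-2D_1 - 1.5D_2) = (-2)²·Var(D_1) + (-1.5)²·Var(D_2) + 2·(-2)·(-1.5)·Cov(D_1,D_2)
= 4·2.2 + 2.25·2.9 + 6·-2 = 3.325

3.3250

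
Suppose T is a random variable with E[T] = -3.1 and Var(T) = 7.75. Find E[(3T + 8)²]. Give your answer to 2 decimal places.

E[3T + 8] = 3·-3.1 + 8 = -1.3
Var(3T + 8) = (3)²·7.75 = 69.75
E[(3T + 8)²] = Var((3T + 8)) + (E[(3T + 8)])² = 69.75 + (-1.3)² = 71.44

71.44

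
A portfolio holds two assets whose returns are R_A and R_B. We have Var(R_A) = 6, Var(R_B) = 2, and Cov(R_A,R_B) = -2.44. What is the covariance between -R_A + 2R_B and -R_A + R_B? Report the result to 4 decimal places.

Cov(-R_A + 2R_B, -R_A + R_B) = (-1)(-1)Var(R_A) + (2)(1)Var(R_B) + [(-1)(1) + (2)(-1)]Cov(R_A,R_B)
= 1·6 + 2·2 + -3·-2.44 = 17.32

17.3200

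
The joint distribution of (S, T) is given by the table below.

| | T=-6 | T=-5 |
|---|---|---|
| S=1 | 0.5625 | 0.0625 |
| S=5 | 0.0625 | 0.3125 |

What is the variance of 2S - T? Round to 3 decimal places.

E[S] = 2.5,  E[T] = -5.625,  E[ST] = -13.375
Var(S) = 10 − (2.5)² = 3.75;  Var(T) = 31.875 − (-5.625)² = 0.234375
Cov(S,T) = -13.375 − (2.5)(-5.625) = 0.6875
Var(2S - T) = (2)²·3.75 + (-1)²·0.234375 + 2·(2)·(-1)·0.6875 = 12.484375

12.484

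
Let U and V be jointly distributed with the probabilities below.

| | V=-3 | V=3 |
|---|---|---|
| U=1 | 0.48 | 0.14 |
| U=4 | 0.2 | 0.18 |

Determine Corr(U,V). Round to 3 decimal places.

E[U] = 2.14,  E[V] = -1.08
E[UV] = -1.26
Cov(U,V) = E[UV] − E[U]E[V] = -1.26 − (2.14)(-1.08) = 1.0512
Var(U) = 2.1204,  Var(V) = 7.8336
ρ = 1.0512 / √(2.1204·7.8336) ≈ 0.258

0.258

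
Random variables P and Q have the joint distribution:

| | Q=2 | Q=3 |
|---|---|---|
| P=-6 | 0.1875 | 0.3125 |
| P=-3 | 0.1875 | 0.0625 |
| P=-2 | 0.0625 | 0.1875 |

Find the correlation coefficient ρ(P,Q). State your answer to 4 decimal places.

-0.0529

E[P] = -4.25,  E[Q] = 2.5625
E[PQ] = -10.9375
Cov(P,Q) = E[PQ] − E[P]E[Q] = -10.9375 − (-4.25)(2.5625) = -0.046875
Var(P) = 3.1875,  Var(Q) = 0.24609375
ρ = -0.046875 / √(3.1875·0.24609375) ≈ -0.0529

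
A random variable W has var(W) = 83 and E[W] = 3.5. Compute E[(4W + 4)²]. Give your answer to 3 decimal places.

1652.000

E[4W + 4] = 4·3.5 + 4 = 18
var(4W + 4) = (4)²·83 = 1328
E[(4W + 4)²] = var((4W + 4)) + (E[(4W + 4)])² = 1328 + (18)² = 1652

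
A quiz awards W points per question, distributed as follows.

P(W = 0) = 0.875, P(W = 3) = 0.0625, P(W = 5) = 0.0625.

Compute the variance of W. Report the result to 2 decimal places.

E[W] = (0)(0.875) + (3)(0.0625) + (5)(0.0625) = 0.5
E[W²] = (0)²(0.875) + (3)²(0.0625) + (5)²(0.0625) = 2.125
Var(W) = E[W²] − (E[W])² = 2.125 − (0.5)² = 1.875

1.88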